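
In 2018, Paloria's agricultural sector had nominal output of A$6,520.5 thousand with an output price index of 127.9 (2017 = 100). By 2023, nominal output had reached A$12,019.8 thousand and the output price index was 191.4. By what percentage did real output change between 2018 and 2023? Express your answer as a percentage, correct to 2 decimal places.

Deflate each year: 2018 → 6520.5/1.279 = 5098.12; 2023 → 12019.8/1.914 = 6279.94.
So real output changed by 6279.94/5098.12 − 1 = 0.2318, i.e. 23.18%.

23.18%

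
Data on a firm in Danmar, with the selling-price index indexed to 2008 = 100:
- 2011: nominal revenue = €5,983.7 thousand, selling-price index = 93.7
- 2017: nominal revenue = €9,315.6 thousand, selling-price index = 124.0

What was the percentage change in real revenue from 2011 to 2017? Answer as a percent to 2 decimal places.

17.64%

Real revenue 2011 = 5983.7 / 0.937 = 6386.02.
Real revenue 2017 = 9315.6 / 1.240 = 7512.58.
Real growth = 7512.58 / 6386.02 − 1 = 0.1764.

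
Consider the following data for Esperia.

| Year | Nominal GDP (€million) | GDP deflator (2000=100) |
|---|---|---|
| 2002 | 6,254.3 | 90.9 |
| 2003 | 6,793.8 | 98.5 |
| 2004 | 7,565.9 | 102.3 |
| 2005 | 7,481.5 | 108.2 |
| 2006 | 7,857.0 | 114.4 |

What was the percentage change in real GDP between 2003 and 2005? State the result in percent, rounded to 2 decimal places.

Real GDP 2003 = 6793.8/0.985 = 6897.26.
Real GDP 2005 = 7481.5/1.082 = 6914.51.
Change = 6914.51/6897.26 − 1 = 0.0025.

0.25%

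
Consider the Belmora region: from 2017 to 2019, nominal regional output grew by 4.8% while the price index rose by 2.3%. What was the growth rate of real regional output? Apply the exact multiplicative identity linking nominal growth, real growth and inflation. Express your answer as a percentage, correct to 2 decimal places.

(1 + g_nom) = (1 + g_real)(1 + π), so g_real = 1.0480 / 1.0230 − 1 = 0.02444.

2.44%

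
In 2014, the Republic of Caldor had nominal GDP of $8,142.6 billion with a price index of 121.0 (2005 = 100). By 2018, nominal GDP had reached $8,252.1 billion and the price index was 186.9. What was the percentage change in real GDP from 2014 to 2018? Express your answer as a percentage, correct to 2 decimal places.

-34.39%

Deflate each year: 2014 → 8142.6/1.210 = 6729.42; 2018 → 8252.1/1.869 = 4415.25.
So real GDP changed by 4415.25/6729.42 − 1 = -0.3439, i.e. -34.39%.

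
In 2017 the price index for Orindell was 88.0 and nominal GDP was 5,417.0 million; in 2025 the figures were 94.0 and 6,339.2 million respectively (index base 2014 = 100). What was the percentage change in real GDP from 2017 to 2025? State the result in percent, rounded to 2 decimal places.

9.55%

Real GDP 2017 = 5417.0 / 0.880 = 6155.68.
Real GDP 2025 = 6339.2 / 0.940 = 6743.83.
Real growth = 6743.83 / 6155.68 − 1 = 0.0955.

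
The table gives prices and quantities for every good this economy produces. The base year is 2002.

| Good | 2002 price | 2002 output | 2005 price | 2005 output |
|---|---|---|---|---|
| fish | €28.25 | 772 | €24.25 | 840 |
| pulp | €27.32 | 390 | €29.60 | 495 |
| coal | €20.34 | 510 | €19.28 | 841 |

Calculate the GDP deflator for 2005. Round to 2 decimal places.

Nominal GDP 2005 = 24.25·840 + 29.60·495 + 19.28·841 = 51236.48.
Real GDP 2005 (at 2002 prices) = 28.25·840 + 27.32·495 + 20.34·841 = 54359.34.
Deflator = Nominal/Real × 100 = 51236.48/54359.34 × 100 = 94.255.

94.26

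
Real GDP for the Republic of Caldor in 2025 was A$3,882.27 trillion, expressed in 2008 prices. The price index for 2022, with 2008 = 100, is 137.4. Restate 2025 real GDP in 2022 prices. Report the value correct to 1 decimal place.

A$5,334.2 trillion

Real GDP in 2022 prices = Real GDP in 2008 prices × (P_2022/P_2008) = 3882.27 × 1.374 = 5334.24.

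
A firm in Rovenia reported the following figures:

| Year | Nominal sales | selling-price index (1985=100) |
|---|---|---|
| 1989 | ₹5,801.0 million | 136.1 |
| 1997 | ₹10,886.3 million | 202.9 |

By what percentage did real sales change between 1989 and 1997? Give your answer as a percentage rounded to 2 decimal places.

25.88%

Real sales 1989 = 5801.0 / 1.361 = 4262.31.
Real sales 1997 = 10886.3 / 2.029 = 5365.35.
Real growth = 5365.35 / 4262.31 − 1 = 0.2588.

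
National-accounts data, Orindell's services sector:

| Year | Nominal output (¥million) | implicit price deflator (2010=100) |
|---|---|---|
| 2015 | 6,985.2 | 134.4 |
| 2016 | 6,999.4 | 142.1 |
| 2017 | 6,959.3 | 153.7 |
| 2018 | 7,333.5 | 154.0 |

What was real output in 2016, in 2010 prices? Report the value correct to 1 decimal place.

¥4,925.7 million

Real output 2016 = 6999.4 / 1.421 = 4925.69.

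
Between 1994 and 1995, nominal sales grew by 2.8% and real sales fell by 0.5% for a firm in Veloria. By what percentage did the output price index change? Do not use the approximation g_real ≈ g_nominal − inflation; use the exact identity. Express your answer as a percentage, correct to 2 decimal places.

(1 + g_nom) = (1 + g_real)(1 + π), so π = 1.0280 / 0.9950 − 1 = 0.03317.

3.32%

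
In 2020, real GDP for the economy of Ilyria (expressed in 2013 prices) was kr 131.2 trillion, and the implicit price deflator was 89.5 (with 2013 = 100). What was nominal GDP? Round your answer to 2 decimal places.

Nominal GDP = Real × (implicit price deflator/100) = 131.2 × 0.895 = 117.42.

kr 117.42 trillion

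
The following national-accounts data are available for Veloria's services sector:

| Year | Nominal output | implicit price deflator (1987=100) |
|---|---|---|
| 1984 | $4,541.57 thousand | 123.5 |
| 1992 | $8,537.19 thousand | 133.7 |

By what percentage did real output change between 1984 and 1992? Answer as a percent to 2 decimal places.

Deflate each year: 1984 → 4541.57/1.235 = 3677.38; 1992 → 8537.19/1.337 = 6385.33.
So real output changed by 6385.33/3677.38 − 1 = 0.7364, i.e. 73.64%.

73.64%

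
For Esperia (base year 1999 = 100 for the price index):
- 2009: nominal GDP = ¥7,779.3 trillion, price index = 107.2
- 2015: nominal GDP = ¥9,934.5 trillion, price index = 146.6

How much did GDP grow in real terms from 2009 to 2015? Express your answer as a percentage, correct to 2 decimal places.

Real GDP 2009 = 7779.3 / 1.072 = 7256.81.
Real GDP 2015 = 9934.5 / 1.466 = 6776.60.
Real growth = 6776.60 / 7256.81 − 1 = -0.0662.

-6.62%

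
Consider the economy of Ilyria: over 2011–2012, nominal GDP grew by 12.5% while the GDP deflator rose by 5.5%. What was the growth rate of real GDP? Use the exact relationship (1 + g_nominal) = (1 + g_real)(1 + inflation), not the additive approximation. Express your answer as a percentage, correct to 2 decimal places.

(1 + g_nom) = (1 + g_real)(1 + π), so g_real = 1.1250 / 1.0550 − 1 = 0.06635.

6.64%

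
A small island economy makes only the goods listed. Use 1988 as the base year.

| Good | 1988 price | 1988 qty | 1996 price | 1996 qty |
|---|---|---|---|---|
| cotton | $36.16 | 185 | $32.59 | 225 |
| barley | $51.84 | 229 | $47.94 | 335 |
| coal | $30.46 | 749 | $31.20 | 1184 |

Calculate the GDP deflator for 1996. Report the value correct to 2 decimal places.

Nominal GDP 1996 = 32.59·225 + 47.94·335 + 31.20·1184 = 60333.45.
Real GDP 1996 (at 1988 prices) = 36.16·225 + 51.84·335 + 30.46·1184 = 61567.04.
Deflator = Nominal/Real × 100 = 60333.45/61567.04 × 100 = 97.996.

98.00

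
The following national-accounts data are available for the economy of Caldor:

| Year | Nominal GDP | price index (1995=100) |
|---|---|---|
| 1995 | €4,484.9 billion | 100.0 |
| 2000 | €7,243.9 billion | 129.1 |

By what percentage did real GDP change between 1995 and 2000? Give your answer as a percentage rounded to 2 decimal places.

Deflate each year: 1995 → 4484.9/1.000 = 4484.90; 2000 → 7243.9/1.291 = 5611.08.
So real GDP changed by 5611.08/4484.90 − 1 = 0.2511, i.e. 25.11%.

25.11%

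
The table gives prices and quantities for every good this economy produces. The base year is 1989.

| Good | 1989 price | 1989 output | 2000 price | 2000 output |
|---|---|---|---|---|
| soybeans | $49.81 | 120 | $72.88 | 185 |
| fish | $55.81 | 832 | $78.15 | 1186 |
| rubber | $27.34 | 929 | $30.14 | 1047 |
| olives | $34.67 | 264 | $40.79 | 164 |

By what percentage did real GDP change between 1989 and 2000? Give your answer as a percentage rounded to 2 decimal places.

Real GDP 1989 = Nominal GDP 1989 = 49.81·120 + 55.81·832 + 27.34·929 + 34.67·264 = 86962.86.
Real GDP 2000 (at 1989 prices) = 49.81·185 + 55.81·1186 + 27.34·1047 + 34.67·164 = 109716.37.
Real growth = 109716.37/86962.86 − 1 = 0.2616.

26.16%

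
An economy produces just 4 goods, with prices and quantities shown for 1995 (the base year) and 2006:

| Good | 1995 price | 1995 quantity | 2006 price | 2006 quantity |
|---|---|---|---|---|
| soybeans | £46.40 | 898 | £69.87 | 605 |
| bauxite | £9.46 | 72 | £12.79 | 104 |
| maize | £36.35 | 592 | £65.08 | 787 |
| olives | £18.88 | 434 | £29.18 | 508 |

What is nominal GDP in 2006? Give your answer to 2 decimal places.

Nominal GDP 2006 = Σ (p_2006 × q_2006) = 69.87·605 + 12.79·104 + 65.08·787 + 29.18·508 = 109642.91.

£109642.91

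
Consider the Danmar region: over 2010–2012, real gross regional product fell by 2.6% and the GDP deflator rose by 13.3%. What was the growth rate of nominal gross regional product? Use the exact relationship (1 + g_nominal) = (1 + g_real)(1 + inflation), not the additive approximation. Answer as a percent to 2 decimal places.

(1 + g_nom) = (1 + g_real)(1 + π) = 0.9740 × 1.1330 = 1.10354.

10.35%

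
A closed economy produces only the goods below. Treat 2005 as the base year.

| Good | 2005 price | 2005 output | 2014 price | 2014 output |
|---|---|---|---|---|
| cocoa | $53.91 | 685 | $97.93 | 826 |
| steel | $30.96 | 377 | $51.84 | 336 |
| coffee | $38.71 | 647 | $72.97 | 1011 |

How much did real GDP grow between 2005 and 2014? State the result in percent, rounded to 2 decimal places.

Real GDP 2005 = Nominal GDP 2005 = 53.91·685 + 30.96·377 + 38.71·647 = 73645.64.
Real GDP 2014 (at 2005 prices) = 53.91·826 + 30.96·336 + 38.71·1011 = 94068.03.
Real growth = 94068.03/73645.64 − 1 = 0.2773.

27.73%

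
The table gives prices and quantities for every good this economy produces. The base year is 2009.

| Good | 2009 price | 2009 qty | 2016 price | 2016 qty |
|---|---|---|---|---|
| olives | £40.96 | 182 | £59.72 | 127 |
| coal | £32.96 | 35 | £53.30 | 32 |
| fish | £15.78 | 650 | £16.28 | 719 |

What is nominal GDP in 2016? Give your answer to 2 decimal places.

Nominal GDP 2016 = Σ (p_2016 × q_2016) = 59.72·127 + 53.30·32 + 16.28·719 = 20995.36.

£20995.36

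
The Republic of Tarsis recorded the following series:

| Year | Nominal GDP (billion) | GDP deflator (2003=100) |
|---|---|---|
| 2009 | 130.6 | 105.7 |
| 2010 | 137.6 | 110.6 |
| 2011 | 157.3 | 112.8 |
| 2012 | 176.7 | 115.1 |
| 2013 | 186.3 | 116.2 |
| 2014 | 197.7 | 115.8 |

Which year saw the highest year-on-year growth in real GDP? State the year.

2011

2010: real = 137.6/1.106 = 124.41; growth vs 2009 (123.56) = 0.69%.
2011: real = 157.3/1.128 = 139.45; growth vs 2010 (124.41) = 12.09%.
2012: real = 176.7/1.151 = 153.52; growth vs 2011 (139.45) = 10.09%.
2013: real = 186.3/1.162 = 160.33; growth vs 2012 (153.52) = 4.44%.
2014: real = 197.7/1.158 = 170.73; growth vs 2013 (160.33) = 6.49%.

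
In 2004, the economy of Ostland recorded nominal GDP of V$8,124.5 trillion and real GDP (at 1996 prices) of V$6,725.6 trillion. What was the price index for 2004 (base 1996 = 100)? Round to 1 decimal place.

120.8

price index = (Nominal / Real) × 100 = 8124.5 / 6725.6 × 100 = 120.80.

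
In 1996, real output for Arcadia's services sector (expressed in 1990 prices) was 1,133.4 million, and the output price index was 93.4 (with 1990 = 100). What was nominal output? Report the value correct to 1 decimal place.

1,058.6 million

Nominal output = Real × (output price index/100) = 1133.4 × 0.934 = 1058.60.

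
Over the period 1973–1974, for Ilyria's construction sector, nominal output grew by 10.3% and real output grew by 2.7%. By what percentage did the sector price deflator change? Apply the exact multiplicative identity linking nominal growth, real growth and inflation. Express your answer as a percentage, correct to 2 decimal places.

7.40%

(1 + g_nom) = (1 + g_real)(1 + π), so π = 1.1030 / 1.0270 − 1 = 0.07400.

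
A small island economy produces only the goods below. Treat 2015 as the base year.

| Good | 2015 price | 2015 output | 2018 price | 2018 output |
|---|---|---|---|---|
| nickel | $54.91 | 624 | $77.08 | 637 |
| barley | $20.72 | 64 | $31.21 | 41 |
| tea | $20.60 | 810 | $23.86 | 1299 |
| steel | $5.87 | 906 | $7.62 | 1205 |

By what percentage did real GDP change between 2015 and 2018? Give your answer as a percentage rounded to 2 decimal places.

20.95%

Real GDP 2015 = Nominal GDP 2015 = 54.91·624 + 20.72·64 + 20.60·810 + 5.87·906 = 57594.14.
Real GDP 2018 (at 2015 prices) = 54.91·637 + 20.72·41 + 20.60·1299 + 5.87·1205 = 69659.94.
Real growth = 69659.94/57594.14 − 1 = 0.2095.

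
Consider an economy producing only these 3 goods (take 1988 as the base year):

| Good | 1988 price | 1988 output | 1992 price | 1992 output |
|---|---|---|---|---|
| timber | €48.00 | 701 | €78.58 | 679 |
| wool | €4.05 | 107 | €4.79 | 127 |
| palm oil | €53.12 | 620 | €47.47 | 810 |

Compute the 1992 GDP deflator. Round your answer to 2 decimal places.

121.39

Nominal GDP 1992 = 78.58·679 + 4.79·127 + 47.47·810 = 92414.85.
Real GDP 1992 (at 1988 prices) = 48.00·679 + 4.05·127 + 53.12·810 = 76133.55.
Deflator = Nominal/Real × 100 = 92414.85/76133.55 × 100 = 121.385.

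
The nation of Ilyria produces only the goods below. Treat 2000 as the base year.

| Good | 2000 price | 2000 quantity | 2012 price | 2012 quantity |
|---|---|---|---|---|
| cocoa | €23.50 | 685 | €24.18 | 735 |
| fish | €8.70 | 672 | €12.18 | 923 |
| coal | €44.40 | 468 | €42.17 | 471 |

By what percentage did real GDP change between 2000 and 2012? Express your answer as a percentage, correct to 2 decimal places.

8.17%

Real GDP 2000 = Nominal GDP 2000 = 23.50·685 + 8.70·672 + 44.40·468 = 42723.10.
Real GDP 2012 (at 2000 prices) = 23.50·735 + 8.70·923 + 44.40·471 = 46215.00.
Real growth = 46215.00/42723.10 − 1 = 0.0817.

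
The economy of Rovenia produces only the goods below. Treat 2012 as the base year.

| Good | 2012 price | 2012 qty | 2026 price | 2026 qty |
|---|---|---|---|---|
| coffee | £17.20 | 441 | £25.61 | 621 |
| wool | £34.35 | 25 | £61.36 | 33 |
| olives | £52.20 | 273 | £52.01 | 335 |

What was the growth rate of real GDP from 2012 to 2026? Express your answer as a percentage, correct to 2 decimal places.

29.11%

Real GDP 2012 = Nominal GDP 2012 = 17.20·441 + 34.35·25 + 52.20·273 = 22694.55.
Real GDP 2026 (at 2012 prices) = 17.20·621 + 34.35·33 + 52.20·335 = 29301.75.
Real growth = 29301.75/22694.55 − 1 = 0.2911.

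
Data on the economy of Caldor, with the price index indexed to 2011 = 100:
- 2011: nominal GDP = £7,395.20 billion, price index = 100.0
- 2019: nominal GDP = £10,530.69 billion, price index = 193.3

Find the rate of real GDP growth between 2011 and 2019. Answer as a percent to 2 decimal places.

Deflate each year: 2011 → 7395.20/1.000 = 7395.20; 2019 → 10530.69/1.933 = 5447.85.
So real GDP changed by 5447.85/7395.20 − 1 = -0.2633, i.e. -26.33%.

-26.33%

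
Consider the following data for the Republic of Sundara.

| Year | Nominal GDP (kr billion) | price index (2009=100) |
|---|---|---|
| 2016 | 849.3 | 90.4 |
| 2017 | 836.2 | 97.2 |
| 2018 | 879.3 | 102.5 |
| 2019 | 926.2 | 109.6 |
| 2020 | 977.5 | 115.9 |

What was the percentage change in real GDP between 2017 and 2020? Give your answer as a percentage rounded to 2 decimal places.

-1.96%

Real GDP 2017 = 836.2/0.972 = 860.29.
Real GDP 2020 = 977.5/1.159 = 843.40.
Change = 843.40/860.29 − 1 = -0.0196.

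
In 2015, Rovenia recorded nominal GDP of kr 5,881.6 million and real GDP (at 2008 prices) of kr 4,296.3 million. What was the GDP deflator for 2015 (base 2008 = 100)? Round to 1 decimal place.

GDP deflator = (Nominal / Real) × 100 = 5881.6 / 4296.3 × 100 = 136.90.

136.9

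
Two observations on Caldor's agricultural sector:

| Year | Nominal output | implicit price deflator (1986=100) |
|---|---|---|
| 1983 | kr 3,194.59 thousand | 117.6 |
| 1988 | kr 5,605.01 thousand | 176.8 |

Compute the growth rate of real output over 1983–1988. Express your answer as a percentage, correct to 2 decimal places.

16.70%

Real output 1983 = 3194.59 / 1.176 = 2716.49.
Real output 1988 = 5605.01 / 1.768 = 3170.25.
Real growth = 3170.25 / 2716.49 − 1 = 0.1670.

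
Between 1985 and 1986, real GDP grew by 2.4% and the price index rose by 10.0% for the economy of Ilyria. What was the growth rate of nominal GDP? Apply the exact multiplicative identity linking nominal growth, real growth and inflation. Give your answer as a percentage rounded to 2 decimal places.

12.64%

(1 + g_nom) = (1 + g_real)(1 + π) = 1.0240 × 1.1000 = 1.12640.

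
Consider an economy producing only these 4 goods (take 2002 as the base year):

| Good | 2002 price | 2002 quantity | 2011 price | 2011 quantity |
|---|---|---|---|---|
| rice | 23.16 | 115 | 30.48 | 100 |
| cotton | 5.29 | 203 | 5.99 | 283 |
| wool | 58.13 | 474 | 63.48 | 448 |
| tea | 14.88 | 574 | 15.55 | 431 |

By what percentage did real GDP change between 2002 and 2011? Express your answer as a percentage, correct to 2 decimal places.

-8.95%

Real GDP 2002 = Nominal GDP 2002 = 23.16·115 + 5.29·203 + 58.13·474 + 14.88·574 = 39832.01.
Real GDP 2011 (at 2002 prices) = 23.16·100 + 5.29·283 + 58.13·448 + 14.88·431 = 36268.59.
Real growth = 36268.59/39832.01 − 1 = -0.0895.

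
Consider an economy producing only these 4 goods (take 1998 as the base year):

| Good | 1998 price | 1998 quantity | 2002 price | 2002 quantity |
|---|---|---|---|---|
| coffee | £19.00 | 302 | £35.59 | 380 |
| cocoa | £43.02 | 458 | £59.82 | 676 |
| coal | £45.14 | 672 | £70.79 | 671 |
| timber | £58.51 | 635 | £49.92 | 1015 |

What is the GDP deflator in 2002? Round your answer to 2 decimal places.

Nominal GDP 2002 = 35.59·380 + 59.82·676 + 70.79·671 + 49.92·1015 = 152131.41.
Real GDP 2002 (at 1998 prices) = 19.00·380 + 43.02·676 + 45.14·671 + 58.51·1015 = 125978.11.
Deflator = Nominal/Real × 100 = 152131.41/125978.11 × 100 = 120.760.

120.76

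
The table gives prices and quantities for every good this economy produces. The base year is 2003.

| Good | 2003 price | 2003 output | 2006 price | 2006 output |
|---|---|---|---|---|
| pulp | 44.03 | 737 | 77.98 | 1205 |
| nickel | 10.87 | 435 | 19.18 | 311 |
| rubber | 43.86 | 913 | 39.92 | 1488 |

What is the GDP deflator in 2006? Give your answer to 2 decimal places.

Nominal GDP 2006 = 77.98·1205 + 19.18·311 + 39.92·1488 = 159331.84.
Real GDP 2006 (at 2003 prices) = 44.03·1205 + 10.87·311 + 43.86·1488 = 121700.40.
Deflator = Nominal/Real × 100 = 159331.84/121700.40 × 100 = 130.921.

130.92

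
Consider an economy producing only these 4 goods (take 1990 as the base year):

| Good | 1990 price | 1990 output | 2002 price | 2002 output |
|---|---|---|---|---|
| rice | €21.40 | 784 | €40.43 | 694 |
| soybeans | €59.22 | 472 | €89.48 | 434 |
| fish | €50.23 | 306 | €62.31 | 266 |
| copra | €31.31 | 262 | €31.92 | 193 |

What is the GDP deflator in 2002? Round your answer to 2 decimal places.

149.49

Nominal GDP 2002 = 40.43·694 + 89.48·434 + 62.31·266 + 31.92·193 = 89627.76.
Real GDP 2002 (at 1990 prices) = 21.40·694 + 59.22·434 + 50.23·266 + 31.31·193 = 59957.09.
Deflator = Nominal/Real × 100 = 89627.76/59957.09 × 100 = 149.487.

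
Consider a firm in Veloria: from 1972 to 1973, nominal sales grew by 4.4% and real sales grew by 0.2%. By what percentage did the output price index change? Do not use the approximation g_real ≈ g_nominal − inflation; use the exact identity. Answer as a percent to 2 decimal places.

4.19%

(1 + g_nom) = (1 + g_real)(1 + π), so π = 1.0440 / 1.0020 − 1 = 0.04192.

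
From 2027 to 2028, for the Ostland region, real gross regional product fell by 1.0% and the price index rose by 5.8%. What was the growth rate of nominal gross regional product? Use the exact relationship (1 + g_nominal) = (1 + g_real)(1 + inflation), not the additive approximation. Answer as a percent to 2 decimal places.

4.74%

(1 + g_nom) = (1 + g_real)(1 + π) = 0.9900 × 1.0580 = 1.04742.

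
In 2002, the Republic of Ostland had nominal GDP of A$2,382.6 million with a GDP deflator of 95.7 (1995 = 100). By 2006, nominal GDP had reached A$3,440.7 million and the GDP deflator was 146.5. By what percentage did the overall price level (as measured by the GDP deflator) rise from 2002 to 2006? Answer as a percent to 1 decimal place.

Price-level change = 146.5 / 95.7 − 1 = 0.5308.

53.1%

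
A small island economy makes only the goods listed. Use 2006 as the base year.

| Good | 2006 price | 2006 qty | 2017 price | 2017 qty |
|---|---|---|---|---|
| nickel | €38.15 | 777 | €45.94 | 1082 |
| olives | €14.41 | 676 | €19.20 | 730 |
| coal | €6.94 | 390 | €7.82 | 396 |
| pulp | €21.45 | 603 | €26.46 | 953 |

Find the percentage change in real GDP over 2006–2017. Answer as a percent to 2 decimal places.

36.28%

Real GDP 2006 = Nominal GDP 2006 = 38.15·777 + 14.41·676 + 6.94·390 + 21.45·603 = 55024.66.
Real GDP 2017 (at 2006 prices) = 38.15·1082 + 14.41·730 + 6.94·396 + 21.45·953 = 74987.69.
Real growth = 74987.69/55024.66 − 1 = 0.3628.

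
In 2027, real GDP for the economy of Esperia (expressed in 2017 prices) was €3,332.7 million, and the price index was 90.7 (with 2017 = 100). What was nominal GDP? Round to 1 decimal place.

Nominal GDP = Real × (price index/100) = 3332.7 × 0.907 = 3022.76.

€3,022.8 million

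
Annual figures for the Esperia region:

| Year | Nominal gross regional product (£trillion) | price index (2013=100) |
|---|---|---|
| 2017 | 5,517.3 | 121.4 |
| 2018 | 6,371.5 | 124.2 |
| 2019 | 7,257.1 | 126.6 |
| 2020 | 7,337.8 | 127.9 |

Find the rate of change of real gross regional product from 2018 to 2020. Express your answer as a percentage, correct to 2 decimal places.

11.83%

Real gross regional product 2018 = 6371.5/1.242 = 5130.03.
Real gross regional product 2020 = 7337.8/1.279 = 5737.14.
Change = 5737.14/5130.03 − 1 = 0.1183.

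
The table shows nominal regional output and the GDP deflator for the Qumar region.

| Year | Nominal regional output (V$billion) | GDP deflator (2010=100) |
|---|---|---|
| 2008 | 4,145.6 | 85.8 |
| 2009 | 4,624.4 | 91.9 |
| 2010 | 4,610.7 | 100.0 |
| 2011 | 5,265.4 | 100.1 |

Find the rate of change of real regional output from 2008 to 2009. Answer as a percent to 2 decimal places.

Real regional output 2008 = 4145.6/0.858 = 4831.70.
Real regional output 2009 = 4624.4/0.919 = 5031.99.
Change = 5031.99/4831.70 − 1 = 0.0415.

4.15%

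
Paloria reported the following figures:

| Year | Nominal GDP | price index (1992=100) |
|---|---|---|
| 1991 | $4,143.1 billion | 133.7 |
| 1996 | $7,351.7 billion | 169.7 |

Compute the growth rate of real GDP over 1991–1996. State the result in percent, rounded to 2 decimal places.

Real GDP 1991 = 4143.1 / 1.337 = 3098.80.
Real GDP 1996 = 7351.7 / 1.697 = 4332.17.
Real growth = 4332.17 / 3098.80 − 1 = 0.3980.

39.80%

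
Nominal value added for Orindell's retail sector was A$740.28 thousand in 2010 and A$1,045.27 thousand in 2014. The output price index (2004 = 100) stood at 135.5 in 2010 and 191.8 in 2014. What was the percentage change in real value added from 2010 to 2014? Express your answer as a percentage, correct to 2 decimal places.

Real value added 2010 = 740.28 / 1.355 = 546.33.
Real value added 2014 = 1045.27 / 1.918 = 544.98.
Real growth = 544.98 / 546.33 − 1 = -0.0025.

-0.25%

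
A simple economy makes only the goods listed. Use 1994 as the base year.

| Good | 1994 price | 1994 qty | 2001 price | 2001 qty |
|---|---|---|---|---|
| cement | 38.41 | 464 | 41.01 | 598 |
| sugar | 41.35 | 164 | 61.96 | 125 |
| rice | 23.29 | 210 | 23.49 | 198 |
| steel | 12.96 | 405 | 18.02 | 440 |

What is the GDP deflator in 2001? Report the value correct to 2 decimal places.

116.64

Nominal GDP 2001 = 41.01·598 + 61.96·125 + 23.49·198 + 18.02·440 = 44848.80.
Real GDP 2001 (at 1994 prices) = 38.41·598 + 41.35·125 + 23.29·198 + 12.96·440 = 38451.75.
Deflator = Nominal/Real × 100 = 44848.80/38451.75 × 100 = 116.637.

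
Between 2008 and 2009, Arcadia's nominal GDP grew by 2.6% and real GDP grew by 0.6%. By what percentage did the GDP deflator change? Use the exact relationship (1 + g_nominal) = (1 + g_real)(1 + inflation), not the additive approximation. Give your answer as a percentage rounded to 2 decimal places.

1.99%

(1 + g_nom) = (1 + g_real)(1 + π), so π = 1.0260 / 1.0060 − 1 = 0.01988.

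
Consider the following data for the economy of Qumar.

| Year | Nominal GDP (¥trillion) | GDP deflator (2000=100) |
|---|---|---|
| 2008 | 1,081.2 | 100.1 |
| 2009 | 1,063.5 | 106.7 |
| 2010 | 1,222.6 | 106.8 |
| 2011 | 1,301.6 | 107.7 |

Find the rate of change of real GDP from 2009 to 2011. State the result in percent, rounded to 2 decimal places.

Real GDP 2009 = 1063.5/1.067 = 996.72.
Real GDP 2011 = 1301.6/1.077 = 1208.54.
Change = 1208.54/996.72 − 1 = 0.2125.

21.25%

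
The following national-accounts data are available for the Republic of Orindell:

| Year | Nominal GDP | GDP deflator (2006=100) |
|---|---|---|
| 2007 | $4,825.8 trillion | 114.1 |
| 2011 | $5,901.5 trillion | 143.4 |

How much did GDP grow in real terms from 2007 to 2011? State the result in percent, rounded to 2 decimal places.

-2.70%

Real GDP 2007 = 4825.8 / 1.141 = 4229.45.
Real GDP 2011 = 5901.5 / 1.434 = 4115.41.
Real growth = 4115.41 / 4229.45 − 1 = -0.0270.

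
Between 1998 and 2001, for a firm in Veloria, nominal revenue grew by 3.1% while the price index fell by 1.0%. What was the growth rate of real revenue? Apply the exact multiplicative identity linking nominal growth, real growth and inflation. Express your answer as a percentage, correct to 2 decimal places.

(1 + g_nom) = (1 + g_real)(1 + π), so g_real = 1.0310 / 0.9900 − 1 = 0.04141.

4.14%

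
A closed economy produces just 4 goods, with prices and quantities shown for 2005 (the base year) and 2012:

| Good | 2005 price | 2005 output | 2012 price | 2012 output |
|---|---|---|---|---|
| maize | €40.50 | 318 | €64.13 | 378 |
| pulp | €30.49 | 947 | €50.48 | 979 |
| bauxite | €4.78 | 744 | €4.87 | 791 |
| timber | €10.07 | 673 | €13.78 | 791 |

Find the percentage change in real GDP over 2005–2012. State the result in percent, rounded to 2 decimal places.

Real GDP 2005 = Nominal GDP 2005 = 40.50·318 + 30.49·947 + 4.78·744 + 10.07·673 = 52086.46.
Real GDP 2012 (at 2005 prices) = 40.50·378 + 30.49·979 + 4.78·791 + 10.07·791 = 56905.06.
Real growth = 56905.06/52086.46 − 1 = 0.0925.

9.25%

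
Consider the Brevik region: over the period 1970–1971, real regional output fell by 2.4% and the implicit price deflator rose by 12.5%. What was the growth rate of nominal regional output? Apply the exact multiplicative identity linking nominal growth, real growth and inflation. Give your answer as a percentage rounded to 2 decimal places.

9.80%

(1 + g_nom) = (1 + g_real)(1 + π) = 0.9760 × 1.1250 = 1.09800.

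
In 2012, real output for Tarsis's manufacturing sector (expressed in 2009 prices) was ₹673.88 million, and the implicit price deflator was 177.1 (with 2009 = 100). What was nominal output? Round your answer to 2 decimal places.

Nominal output = Real × (implicit price deflator/100) = 673.88 × 1.771 = 1193.44.

₹1,193.44 million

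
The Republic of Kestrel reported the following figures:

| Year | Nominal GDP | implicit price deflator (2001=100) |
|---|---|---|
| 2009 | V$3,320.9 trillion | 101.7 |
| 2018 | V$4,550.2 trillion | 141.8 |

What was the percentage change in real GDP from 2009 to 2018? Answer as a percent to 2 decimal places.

Deflate each year: 2009 → 3320.9/1.017 = 3265.39; 2018 → 4550.2/1.418 = 3208.89.
So real GDP changed by 3208.89/3265.39 − 1 = -0.0173, i.e. -1.73%.

-1.73%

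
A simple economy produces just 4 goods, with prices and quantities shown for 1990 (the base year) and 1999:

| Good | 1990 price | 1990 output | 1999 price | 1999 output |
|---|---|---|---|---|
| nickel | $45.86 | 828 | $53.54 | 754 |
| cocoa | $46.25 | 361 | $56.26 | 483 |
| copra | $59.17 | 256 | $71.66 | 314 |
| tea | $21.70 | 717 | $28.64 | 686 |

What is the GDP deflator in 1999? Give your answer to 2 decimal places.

121.36

Nominal GDP 1999 = 53.54·754 + 56.26·483 + 71.66·314 + 28.64·686 = 109691.02.
Real GDP 1999 (at 1990 prices) = 45.86·754 + 46.25·483 + 59.17·314 + 21.70·686 = 90382.77.
Deflator = Nominal/Real × 100 = 109691.02/90382.77 × 100 = 121.363.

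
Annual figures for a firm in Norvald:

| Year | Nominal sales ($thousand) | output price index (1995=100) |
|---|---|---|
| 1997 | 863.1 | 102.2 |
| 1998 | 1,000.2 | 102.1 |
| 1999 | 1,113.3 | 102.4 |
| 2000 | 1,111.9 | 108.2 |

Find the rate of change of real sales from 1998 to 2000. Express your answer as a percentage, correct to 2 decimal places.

Real sales 1998 = 1000.2/1.021 = 979.63.
Real sales 2000 = 1111.9/1.082 = 1027.63.
Change = 1027.63/979.63 − 1 = 0.0490.

4.90%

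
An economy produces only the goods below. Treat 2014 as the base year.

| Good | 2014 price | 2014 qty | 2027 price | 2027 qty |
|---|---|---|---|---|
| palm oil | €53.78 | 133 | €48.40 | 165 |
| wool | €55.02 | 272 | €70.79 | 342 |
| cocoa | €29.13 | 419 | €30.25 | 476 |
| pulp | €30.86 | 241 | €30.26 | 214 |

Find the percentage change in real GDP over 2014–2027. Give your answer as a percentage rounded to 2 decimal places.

Real GDP 2014 = Nominal GDP 2014 = 53.78·133 + 55.02·272 + 29.13·419 + 30.86·241 = 41760.91.
Real GDP 2027 (at 2014 prices) = 53.78·165 + 55.02·342 + 29.13·476 + 30.86·214 = 48160.46.
Real growth = 48160.46/41760.91 − 1 = 0.1532.

15.32%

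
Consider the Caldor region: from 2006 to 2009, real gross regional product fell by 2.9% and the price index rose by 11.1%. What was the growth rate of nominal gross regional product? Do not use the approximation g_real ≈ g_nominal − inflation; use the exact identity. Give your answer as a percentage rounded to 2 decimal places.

(1 + g_nom) = (1 + g_real)(1 + π) = 0.9710 × 1.1110 = 1.07878.

7.88%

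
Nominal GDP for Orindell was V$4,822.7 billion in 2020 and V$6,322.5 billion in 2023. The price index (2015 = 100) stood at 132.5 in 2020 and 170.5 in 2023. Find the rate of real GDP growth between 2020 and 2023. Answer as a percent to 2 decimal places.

1.88%

Deflate each year: 2020 → 4822.7/1.325 = 3639.77; 2023 → 6322.5/1.705 = 3708.21.
So real GDP changed by 3708.21/3639.77 − 1 = 0.0188, i.e. 1.88%.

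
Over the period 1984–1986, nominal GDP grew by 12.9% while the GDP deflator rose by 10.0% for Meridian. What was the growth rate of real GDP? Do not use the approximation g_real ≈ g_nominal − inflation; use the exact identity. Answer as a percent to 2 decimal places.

(1 + g_nom) = (1 + g_real)(1 + π), so g_real = 1.1290 / 1.1000 − 1 = 0.02636.

2.64%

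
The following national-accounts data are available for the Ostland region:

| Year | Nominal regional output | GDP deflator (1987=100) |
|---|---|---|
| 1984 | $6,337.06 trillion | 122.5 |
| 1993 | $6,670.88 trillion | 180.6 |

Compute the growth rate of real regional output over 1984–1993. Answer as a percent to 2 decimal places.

Real regional output 1984 = 6337.06 / 1.225 = 5173.11.
Real regional output 1993 = 6670.88 / 1.806 = 3693.73.
Real growth = 3693.73 / 5173.11 − 1 = -0.2860.

-28.60%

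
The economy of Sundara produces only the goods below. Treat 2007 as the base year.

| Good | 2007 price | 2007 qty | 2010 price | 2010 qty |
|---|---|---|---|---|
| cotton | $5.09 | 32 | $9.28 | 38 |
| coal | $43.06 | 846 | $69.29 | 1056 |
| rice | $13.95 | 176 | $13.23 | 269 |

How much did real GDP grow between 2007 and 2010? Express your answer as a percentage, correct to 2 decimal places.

26.56%

Real GDP 2007 = Nominal GDP 2007 = 5.09·32 + 43.06·846 + 13.95·176 = 39046.84.
Real GDP 2010 (at 2007 prices) = 5.09·38 + 43.06·1056 + 13.95·269 = 49417.33.
Real growth = 49417.33/39046.84 − 1 = 0.2656.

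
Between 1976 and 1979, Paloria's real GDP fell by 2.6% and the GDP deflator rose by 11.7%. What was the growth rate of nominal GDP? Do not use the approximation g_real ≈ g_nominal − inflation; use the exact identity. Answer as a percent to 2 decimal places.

(1 + g_nom) = (1 + g_real)(1 + π) = 0.9740 × 1.1170 = 1.08796.

8.80%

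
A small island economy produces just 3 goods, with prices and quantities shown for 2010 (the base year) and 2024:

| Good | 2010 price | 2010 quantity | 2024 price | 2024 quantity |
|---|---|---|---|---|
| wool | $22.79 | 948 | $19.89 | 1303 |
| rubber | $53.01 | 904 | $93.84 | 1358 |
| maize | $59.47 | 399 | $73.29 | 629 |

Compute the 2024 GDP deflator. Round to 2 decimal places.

143.40

Nominal GDP 2024 = 19.89·1303 + 93.84·1358 + 73.29·629 = 199450.80.
Real GDP 2024 (at 2010 prices) = 22.79·1303 + 53.01·1358 + 59.47·629 = 139089.58.
Deflator = Nominal/Real × 100 = 199450.80/139089.58 × 100 = 143.397.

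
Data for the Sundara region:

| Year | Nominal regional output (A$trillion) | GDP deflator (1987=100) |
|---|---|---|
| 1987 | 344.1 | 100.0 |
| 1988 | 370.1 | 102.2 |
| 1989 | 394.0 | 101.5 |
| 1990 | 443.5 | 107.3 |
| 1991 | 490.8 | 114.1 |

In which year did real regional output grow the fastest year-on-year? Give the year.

1989

1988: real = 370.1/1.022 = 362.13; growth vs 1987 (344.10) = 5.24%.
1989: real = 394.0/1.015 = 388.18; growth vs 1988 (362.13) = 7.19%.
1990: real = 443.5/1.073 = 413.33; growth vs 1989 (388.18) = 6.48%.
1991: real = 490.8/1.141 = 430.15; growth vs 1990 (413.33) = 4.07%.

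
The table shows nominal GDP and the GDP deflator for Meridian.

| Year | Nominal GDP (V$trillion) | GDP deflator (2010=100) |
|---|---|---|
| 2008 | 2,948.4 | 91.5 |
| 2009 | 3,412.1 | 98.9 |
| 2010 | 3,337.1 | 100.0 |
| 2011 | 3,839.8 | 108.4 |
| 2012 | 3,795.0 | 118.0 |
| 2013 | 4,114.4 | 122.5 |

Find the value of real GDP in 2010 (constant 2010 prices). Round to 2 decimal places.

Real GDP 2010 = 3337.1 / 1.000 = 3337.10.

V$3,337.10 trillion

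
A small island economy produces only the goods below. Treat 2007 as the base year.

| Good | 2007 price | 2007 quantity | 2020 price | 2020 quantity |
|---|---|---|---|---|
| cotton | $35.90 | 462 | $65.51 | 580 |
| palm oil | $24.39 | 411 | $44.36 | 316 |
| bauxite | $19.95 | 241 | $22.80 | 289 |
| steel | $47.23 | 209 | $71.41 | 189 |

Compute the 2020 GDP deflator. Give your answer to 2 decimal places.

166.81

Nominal GDP 2020 = 65.51·580 + 44.36·316 + 22.80·289 + 71.41·189 = 72099.25.
Real GDP 2020 (at 2007 prices) = 35.90·580 + 24.39·316 + 19.95·289 + 47.23·189 = 43221.26.
Deflator = Nominal/Real × 100 = 72099.25/43221.26 × 100 = 166.814.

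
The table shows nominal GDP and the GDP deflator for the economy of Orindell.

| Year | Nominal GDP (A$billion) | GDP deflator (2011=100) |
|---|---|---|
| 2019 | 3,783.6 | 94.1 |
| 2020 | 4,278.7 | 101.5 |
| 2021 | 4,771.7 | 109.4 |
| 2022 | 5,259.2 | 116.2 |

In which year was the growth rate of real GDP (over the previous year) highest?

2020

2020: real = 4278.7/1.015 = 4215.47; growth vs 2019 (4020.83) = 4.84%.
2021: real = 4771.7/1.094 = 4361.70; growth vs 2020 (4215.47) = 3.47%.
2022: real = 5259.2/1.162 = 4525.99; growth vs 2021 (4361.70) = 3.77%.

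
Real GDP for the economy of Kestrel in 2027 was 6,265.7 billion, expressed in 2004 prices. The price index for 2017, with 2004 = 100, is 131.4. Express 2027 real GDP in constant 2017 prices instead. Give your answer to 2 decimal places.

8,233.13 billion

Real GDP in 2017 prices = Real GDP in 2004 prices × (P_2017/P_2004) = 6265.7 × 1.314 = 8233.13.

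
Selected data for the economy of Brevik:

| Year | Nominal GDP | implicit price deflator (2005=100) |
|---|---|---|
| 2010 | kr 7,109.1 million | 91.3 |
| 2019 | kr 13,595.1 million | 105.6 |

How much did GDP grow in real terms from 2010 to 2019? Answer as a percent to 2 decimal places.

Deflate each year: 2010 → 7109.1/0.913 = 7786.53; 2019 → 13595.1/1.056 = 12874.15.
So real GDP changed by 12874.15/7786.53 − 1 = 0.6534, i.e. 65.34%.

65.34%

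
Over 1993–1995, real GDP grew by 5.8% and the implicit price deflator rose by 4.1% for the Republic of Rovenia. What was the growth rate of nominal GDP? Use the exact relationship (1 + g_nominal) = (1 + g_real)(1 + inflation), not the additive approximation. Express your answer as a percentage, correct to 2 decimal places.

(1 + g_nom) = (1 + g_real)(1 + π) = 1.0580 × 1.0410 = 1.10138.

10.14%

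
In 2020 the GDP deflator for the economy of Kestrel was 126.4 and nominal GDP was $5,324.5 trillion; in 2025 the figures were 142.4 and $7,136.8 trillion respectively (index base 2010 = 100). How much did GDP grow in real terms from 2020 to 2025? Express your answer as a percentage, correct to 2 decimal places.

18.98%

Deflate each year: 2020 → 5324.5/1.264 = 4212.42; 2025 → 7136.8/1.424 = 5011.80.
So real GDP changed by 5011.80/4212.42 − 1 = 0.1898, i.e. 18.98%.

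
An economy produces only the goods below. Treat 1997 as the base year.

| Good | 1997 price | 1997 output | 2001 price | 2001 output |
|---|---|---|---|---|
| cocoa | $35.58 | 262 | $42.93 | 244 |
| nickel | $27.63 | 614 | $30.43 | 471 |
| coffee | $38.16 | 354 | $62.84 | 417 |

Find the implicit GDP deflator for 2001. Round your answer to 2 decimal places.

135.64

Nominal GDP 2001 = 42.93·244 + 30.43·471 + 62.84·417 = 51011.73.
Real GDP 2001 (at 1997 prices) = 35.58·244 + 27.63·471 + 38.16·417 = 37607.97.
Deflator = Nominal/Real × 100 = 51011.73/37607.97 × 100 = 135.641.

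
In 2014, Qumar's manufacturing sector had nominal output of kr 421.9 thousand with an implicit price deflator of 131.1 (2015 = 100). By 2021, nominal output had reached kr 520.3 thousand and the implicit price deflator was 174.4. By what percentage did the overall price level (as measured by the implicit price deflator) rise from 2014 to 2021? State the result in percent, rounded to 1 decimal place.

33.0%

Price-level change = 174.4 / 131.1 − 1 = 0.3303.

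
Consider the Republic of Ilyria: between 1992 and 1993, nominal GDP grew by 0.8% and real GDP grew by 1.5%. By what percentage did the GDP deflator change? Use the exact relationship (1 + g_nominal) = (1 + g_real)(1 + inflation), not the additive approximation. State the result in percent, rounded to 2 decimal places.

(1 + g_nom) = (1 + g_real)(1 + π), so π = 1.0080 / 1.0150 − 1 = -0.00690.

-0.69%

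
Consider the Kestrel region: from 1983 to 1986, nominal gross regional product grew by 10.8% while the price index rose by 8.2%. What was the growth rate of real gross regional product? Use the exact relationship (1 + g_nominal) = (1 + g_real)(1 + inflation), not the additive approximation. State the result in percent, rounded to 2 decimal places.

2.40%

(1 + g_nom) = (1 + g_real)(1 + π), so g_real = 1.1080 / 1.0820 − 1 = 0.02403.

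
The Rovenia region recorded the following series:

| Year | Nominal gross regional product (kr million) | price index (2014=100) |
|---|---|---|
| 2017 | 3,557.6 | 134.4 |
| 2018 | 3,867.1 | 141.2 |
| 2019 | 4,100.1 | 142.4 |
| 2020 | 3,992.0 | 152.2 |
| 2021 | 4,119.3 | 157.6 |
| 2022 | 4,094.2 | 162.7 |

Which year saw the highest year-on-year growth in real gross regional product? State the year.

2019

2018: real = 3867.1/1.412 = 2738.74; growth vs 2017 (2647.02) = 3.47%.
2019: real = 4100.1/1.424 = 2879.28; growth vs 2018 (2738.74) = 5.13%.
2020: real = 3992.0/1.522 = 2622.86; growth vs 2019 (2879.28) = -8.91%.
2021: real = 4119.3/1.576 = 2613.77; growth vs 2020 (2622.86) = -0.35%.
2022: real = 4094.2/1.627 = 2516.41; growth vs 2021 (2613.77) = -3.72%.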